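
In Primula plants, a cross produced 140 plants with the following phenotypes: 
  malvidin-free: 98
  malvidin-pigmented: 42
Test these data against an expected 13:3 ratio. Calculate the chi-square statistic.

11.631

Expected counts for N = 140 under a 13:3 ratio (total parts = 16):
  malvidin-free: 140 × 13/16 = 113.75
  malvidin-pigmented: 140 × 3/16 = 26.25
χ² = Σ (O − E)² / E
  malvidin-free: (98 − 113.75)² / 113.75 = 2.1808
  malvidin-pigmented: (42 − 26.25)² / 26.25 = 9.4500
χ² = 2.1808 + 9.4500 = 11.6308 ≈ 11.631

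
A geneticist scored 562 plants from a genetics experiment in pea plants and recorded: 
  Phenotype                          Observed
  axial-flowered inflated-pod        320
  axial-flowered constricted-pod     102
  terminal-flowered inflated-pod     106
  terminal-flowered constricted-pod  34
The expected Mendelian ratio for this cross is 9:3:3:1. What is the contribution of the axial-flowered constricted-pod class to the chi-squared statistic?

The 9:3:3:1 ratio has 16 parts, so with N = 562 the expected counts are:
  axial-flowered inflated-pod: 562 × 9/16 = 316.125
  axial-flowered constricted-pod: 562 × 3/16 = 105.375
  terminal-flowered inflated-pod: 562 × 3/16 = 105.375
  terminal-flowered constricted-pod: 562 × 1/16 = 35.125
Contribution of axial-flowered constricted-pod: (102 − 105.375)² / 105.375 = 0.1081

0.108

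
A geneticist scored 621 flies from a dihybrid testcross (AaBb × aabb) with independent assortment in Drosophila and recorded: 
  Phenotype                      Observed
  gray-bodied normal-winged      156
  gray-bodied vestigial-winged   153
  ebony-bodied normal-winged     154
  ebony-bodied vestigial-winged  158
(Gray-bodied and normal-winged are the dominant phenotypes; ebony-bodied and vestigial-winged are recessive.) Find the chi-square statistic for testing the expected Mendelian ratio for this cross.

0.095

A dihybrid testcross with independent assortment gives a 1:1:1:1 ratio.
The 1:1:1:1 ratio has 4 parts, so with N = 621 the expected counts are:
  gray-bodied normal-winged: 621 × 1/4 = 155.25
  gray-bodied vestigial-winged: 621 × 1/4 = 155.25
  ebony-bodied normal-winged: 621 × 1/4 = 155.25
  ebony-bodied vestigial-winged: 621 × 1/4 = 155.25
χ² = Σ (O − E)² / E
  gray-bodied normal-winged: (156 − 155.25)² / 155.25 = 0.0036
  gray-bodied vestigial-winged: (153 − 155.25)² / 155.25 = 0.0326
  ebony-bodied normal-winged: (154 − 155.25)² / 155.25 = 0.0101
  ebony-bodied vestigial-winged: (158 − 155.25)² / 155.25 = 0.0487
χ² = 0.0036 + 0.0326 + 0.0101 + 0.0487 = 0.095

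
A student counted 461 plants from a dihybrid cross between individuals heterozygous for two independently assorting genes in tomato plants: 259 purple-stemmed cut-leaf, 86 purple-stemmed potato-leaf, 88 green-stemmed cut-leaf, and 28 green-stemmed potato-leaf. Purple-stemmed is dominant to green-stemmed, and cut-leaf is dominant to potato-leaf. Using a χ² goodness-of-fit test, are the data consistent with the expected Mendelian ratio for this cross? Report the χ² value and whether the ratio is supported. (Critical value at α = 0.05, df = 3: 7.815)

0.054; consistent

A dihybrid F₂ with independent assortment and complete dominance at both loci gives a 9:3:3:1 phenotypic ratio.
Under the 9:3:3:1 hypothesis (Σ ratio = 16, N = 461):
  purple-stemmed cut-leaf: 461 × 9/16 = 259.3125
  purple-stemmed potato-leaf: 461 × 3/16 = 86.4375
  green-stemmed cut-leaf: 461 × 3/16 = 86.4375
  green-stemmed potato-leaf: 461 × 1/16 = 28.8125
χ² = Σ (O − E)² / E
  purple-stemmed cut-leaf: (259 − 259.3125)² / 259.3125 = 0.0004
  purple-stemmed potato-leaf: (86 − 86.4375)² / 86.4375 = 0.0022
  green-stemmed cut-leaf: (88 − 86.4375)² / 86.4375 = 0.0282
  green-stemmed potato-leaf: (28 − 28.8125)² / 28.8125 = 0.0229
χ² = 0.0004 + 0.0022 + 0.0282 + 0.0229 = 0.0537 ≈ 0.054
Degrees of freedom = 4 − 1 = 3; critical value at α = 0.05 is 7.815.
Since 0.054 < 7.815, we fail to reject the null hypothesis — the data are consistent with the 9:3:3:1 ratio.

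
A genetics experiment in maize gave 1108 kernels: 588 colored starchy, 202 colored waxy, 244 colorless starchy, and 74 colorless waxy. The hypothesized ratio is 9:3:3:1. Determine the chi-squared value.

Expected counts for N = 1108 under a 9:3:3:1 ratio (total parts = 16):
  colored starchy: 1108 × 9/16 = 623.25
  colored waxy: 1108 × 3/16 = 207.75
  colorless starchy: 1108 × 3/16 = 207.75
  colorless waxy: 1108 × 1/16 = 69.25
χ² = Σ (O − E)² / E
  colored starchy: (588 − 623.25)² / 623.25 = 1.9937
  colored waxy: (202 − 207.75)² / 207.75 = 0.1591
  colorless starchy: (244 − 207.75)² / 207.75 = 6.3252
  colorless waxy: (74 − 69.25)² / 69.25 = 0.3258
χ² = 1.9937 + 0.1591 + 6.3252 + 0.3258 = 8.8038 ≈ 8.804

8.804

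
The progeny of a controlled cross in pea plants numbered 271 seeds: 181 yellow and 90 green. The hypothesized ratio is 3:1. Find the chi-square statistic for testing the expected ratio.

Under the 3:1 hypothesis (Σ ratio = 4, N = 271):
  yellow: 271 × 3/4 = 203.25
  green: 271 × 1/4 = 67.75
χ² = Σ (O − E)² / E
  yellow: (181 − 203.25)² / 203.25 = 2.4357
  green: (90 − 67.75)² / 67.75 = 7.3072
χ² = 2.4357 + 7.3072 = 9.7429 ≈ 9.743

9.743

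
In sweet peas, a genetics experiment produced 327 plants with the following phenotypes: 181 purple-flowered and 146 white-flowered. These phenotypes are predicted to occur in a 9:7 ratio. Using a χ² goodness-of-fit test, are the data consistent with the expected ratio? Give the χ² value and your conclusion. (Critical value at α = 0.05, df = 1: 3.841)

0.107; consistent

Under the 9:7 hypothesis (Σ ratio = 16, N = 327):
  purple-flowered: 327 × 9/16 = 183.9375
  white-flowered: 327 × 7/16 = 143.0625
χ² = Σ (O − E)² / E
  purple-flowered: (181 − 183.9375)² / 183.9375 = 0.0469
  white-flowered: (146 − 143.0625)² / 143.0625 = 0.0603
χ² = 0.0469 + 0.0603 = 0.1072 ≈ 0.107
Degrees of freedom = 2 − 1 = 1; critical value at α = 0.05 is 3.841.
Since 0.107 < 3.841, we fail to reject the null hypothesis — the data are consistent with the 9:7 ratio.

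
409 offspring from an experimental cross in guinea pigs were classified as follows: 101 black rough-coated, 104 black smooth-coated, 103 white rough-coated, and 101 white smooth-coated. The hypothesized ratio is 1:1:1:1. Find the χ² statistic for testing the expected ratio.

The 1:1:1:1 ratio has 4 parts, so with N = 409 the expected counts are:
  black rough-coated: 409 × 1/4 = 102.25
  black smooth-coated: 409 × 1/4 = 102.25
  white rough-coated: 409 × 1/4 = 102.25
  white smooth-coated: 409 × 1/4 = 102.25
χ² = Σ (O − E)² / E
  black rough-coated: (101 − 102.25)² / 102.25 = 0.0153
  black smooth-coated: (104 − 102.25)² / 102.25 = 0.0300
  white rough-coated: (103 − 102.25)² / 102.25 = 0.0055
  white smooth-coated: (101 − 102.25)² / 102.25 = 0.0153
χ² = 0.0153 + 0.0300 + 0.0055 + 0.0153 = 0.0661 ≈ 0.066

0.066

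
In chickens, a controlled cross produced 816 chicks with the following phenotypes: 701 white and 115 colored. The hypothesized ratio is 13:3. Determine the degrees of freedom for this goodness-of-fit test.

A goodness-of-fit test with 2 phenotype classes has df = 2 − 1 = 1.

1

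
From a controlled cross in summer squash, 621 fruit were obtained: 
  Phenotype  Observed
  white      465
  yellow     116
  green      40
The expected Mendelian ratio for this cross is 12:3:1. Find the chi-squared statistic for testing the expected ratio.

0.039

The 12:3:1 ratio has 16 parts, so with N = 621 the expected counts are:
  white: 621 × 12/16 = 465.75
  yellow: 621 × 3/16 = 116.4375
  green: 621 × 1/16 = 38.8125
χ² = Σ (O − E)² / E
  white: (465 − 465.75)² / 465.75 = 0.0012
  yellow: (116 − 116.4375)² / 116.4375 = 0.0016
  green: (40 − 38.8125)² / 38.8125 = 0.0363
χ² = 0.0012 + 0.0016 + 0.0363 = 0.0391 ≈ 0.039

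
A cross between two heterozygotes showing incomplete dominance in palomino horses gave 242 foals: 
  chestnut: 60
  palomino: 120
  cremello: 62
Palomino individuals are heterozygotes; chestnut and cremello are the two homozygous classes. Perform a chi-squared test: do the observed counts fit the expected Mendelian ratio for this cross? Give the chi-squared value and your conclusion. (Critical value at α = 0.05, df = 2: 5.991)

With incomplete dominance, a heterozygote × heterozygote cross gives a 1:2:1 phenotypic ratio.
Expected counts for N = 242 under a 1:2:1 ratio (total parts = 4):
  chestnut: 242 × 1/4 = 60.5
  palomino: 242 × 2/4 = 121
  cremello: 242 × 1/4 = 60.5
χ² = Σ (O − E)² / E
  chestnut: (60 − 60.5)² / 60.5 = 0.0041
  palomino: (120 − 121)² / 121 = 0.0083
  cremello: (62 − 60.5)² / 60.5 = 0.0372
χ² = 0.0041 + 0.0083 + 0.0372 = 0.0496 ≈ 0.050
Degrees of freedom = 3 − 1 = 2; critical value at α = 0.05 is 5.991.
Since 0.050 < 5.991, we fail to reject the null hypothesis — the data are consistent with the 1:2:1 ratio.

0.050; consistent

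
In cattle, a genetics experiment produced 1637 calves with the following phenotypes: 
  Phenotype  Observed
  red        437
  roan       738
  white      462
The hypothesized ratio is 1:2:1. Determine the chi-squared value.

Total ratio parts = 4. Expected numbers out of 1637:
  red: 1637 × 1/4 = 409.25
  roan: 1637 × 2/4 = 818.5
  white: 1637 × 1/4 = 409.25
χ² = Σ (O − E)² / E
  red: (437 − 409.25)² / 409.25 = 1.8816
  roan: (738 − 818.5)² / 818.5 = 7.9172
  white: (462 − 409.25)² / 409.25 = 6.7992
χ² = 1.8816 + 7.9172 + 6.7992 = 16.598

16.598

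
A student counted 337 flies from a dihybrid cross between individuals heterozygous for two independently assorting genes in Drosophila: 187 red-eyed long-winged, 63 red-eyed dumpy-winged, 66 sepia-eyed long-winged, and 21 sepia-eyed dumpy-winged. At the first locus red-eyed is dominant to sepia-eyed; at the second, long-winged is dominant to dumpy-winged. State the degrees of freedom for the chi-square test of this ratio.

A dihybrid F₂ with independent assortment and complete dominance at both loci gives a 9:3:3:1 phenotypic ratio.
A goodness-of-fit test with 4 phenotype classes has df = 4 − 1 = 3.

3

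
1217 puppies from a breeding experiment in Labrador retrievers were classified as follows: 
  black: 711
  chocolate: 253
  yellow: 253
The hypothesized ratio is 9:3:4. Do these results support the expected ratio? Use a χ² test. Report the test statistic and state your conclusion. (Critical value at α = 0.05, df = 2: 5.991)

12.352; not consistent

The 9:3:4 ratio has 16 parts, so with N = 1217 the expected counts are:
  black: 1217 × 9/16 = 684.5625
  chocolate: 1217 × 3/16 = 228.1875
  yellow: 1217 × 4/16 = 304.25
χ² = Σ (O − E)² / E
  black: (711 − 684.5625)² / 684.5625 = 1.0210
  chocolate: (253 − 228.1875)² / 228.1875 = 2.6980
  yellow: (253 − 304.25)² / 304.25 = 8.6329
χ² = 1.0210 + 2.6980 + 8.6329 = 12.3519 ≈ 12.352
Degrees of freedom = 3 − 1 = 2; critical value at α = 0.05 is 5.991.
Since 12.352 > 5.991, we reject the null hypothesis — the data do not fit the 9:3:4 ratio.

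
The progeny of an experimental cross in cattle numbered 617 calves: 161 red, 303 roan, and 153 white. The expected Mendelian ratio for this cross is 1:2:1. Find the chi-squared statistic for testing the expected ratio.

Expected counts for N = 617 under a 1:2:1 ratio (total parts = 4):
  red: 617 × 1/4 = 154.25
  roan: 617 × 2/4 = 308.5
  white: 617 × 1/4 = 154.25
χ² = Σ (O − E)² / E
  red: (161 − 154.25)² / 154.25 = 0.2954
  roan: (303 − 308.5)² / 308.5 = 0.0981
  white: (153 − 154.25)² / 154.25 = 0.0101
χ² = 0.2954 + 0.0981 + 0.0101 = 0.4036 ≈ 0.404

0.404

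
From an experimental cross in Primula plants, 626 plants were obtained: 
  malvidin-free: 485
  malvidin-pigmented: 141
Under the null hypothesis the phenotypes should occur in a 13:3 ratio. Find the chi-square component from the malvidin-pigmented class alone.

4.755

Expected counts for N = 626 under a 13:3 ratio (total parts = 16):
  malvidin-free: 626 × 13/16 = 508.625
  malvidin-pigmented: 626 × 3/16 = 117.375
Contribution of malvidin-pigmented: (141 − 117.375)² / 117.375 = 4.7552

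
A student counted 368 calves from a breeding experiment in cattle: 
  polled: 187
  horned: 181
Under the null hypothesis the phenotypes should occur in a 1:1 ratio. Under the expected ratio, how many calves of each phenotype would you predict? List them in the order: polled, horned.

The 1:1 ratio has 2 parts, so with N = 368 the expected counts are:
  polled: 368 × 1/2 = 184
  horned: 368 × 1/2 = 184

184, 184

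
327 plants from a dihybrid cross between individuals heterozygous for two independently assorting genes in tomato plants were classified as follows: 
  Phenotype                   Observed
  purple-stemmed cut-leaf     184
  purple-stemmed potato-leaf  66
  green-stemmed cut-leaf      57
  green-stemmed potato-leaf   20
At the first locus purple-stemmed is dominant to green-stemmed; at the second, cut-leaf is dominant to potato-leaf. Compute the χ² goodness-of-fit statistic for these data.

0.671

A dihybrid F₂ with independent assortment and complete dominance at both loci gives a 9:3:3:1 phenotypic ratio.
The 9:3:3:1 ratio has 16 parts, so with N = 327 the expected counts are:
  purple-stemmed cut-leaf: 327 × 9/16 = 183.9375
  purple-stemmed potato-leaf: 327 × 3/16 = 61.3125
  green-stemmed cut-leaf: 327 × 3/16 = 61.3125
  green-stemmed potato-leaf: 327 × 1/16 = 20.4375
χ² = Σ (O − E)² / E
  purple-stemmed cut-leaf: (184 − 183.9375)² / 183.9375 = 0.0000
  purple-stemmed potato-leaf: (66 − 61.3125)² / 61.3125 = 0.3584
  green-stemmed cut-leaf: (57 − 61.3125)² / 61.3125 = 0.3033
  green-stemmed potato-leaf: (20 − 20.4375)² / 20.4375 = 0.0094
χ² = 0.0000 + 0.3584 + 0.3033 + 0.0094 = 0.6711 ≈ 0.671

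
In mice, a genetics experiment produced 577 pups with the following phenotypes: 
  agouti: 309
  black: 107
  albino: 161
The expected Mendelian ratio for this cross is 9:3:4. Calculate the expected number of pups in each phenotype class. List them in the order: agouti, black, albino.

324.5625, 108.1875, 144.25

The 9:3:4 ratio has 16 parts, so with N = 577 the expected counts are:
  agouti: 577 × 9/16 = 324.5625
  black: 577 × 3/16 = 108.1875
  albino: 577 × 4/16 = 144.25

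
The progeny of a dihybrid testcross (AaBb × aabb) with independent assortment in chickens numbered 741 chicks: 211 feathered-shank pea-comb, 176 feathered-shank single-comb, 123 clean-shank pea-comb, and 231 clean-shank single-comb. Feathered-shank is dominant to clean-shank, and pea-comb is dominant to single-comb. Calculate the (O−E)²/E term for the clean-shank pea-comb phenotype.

20.918

A dihybrid testcross with independent assortment gives a 1:1:1:1 ratio.
Expected counts for N = 741 under a 1:1:1:1 ratio (total parts = 4):
  feathered-shank pea-comb: 741 × 1/4 = 185.25
  feathered-shank single-comb: 741 × 1/4 = 185.25
  clean-shank pea-comb: 741 × 1/4 = 185.25
  clean-shank single-comb: 741 × 1/4 = 185.25
Contribution of clean-shank pea-comb: (123 − 185.25)² / 185.25 = 20.9180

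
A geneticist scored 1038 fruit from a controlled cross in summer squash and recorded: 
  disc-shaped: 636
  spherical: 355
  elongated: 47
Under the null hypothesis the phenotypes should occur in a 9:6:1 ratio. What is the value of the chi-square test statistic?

12.592

The 9:6:1 ratio has 16 parts, so with N = 1038 the expected counts are:
  disc-shaped: 1038 × 9/16 = 583.875
  spherical: 1038 × 6/16 = 389.25
  elongated: 1038 × 1/16 = 64.875
χ² = Σ (O − E)² / E
  disc-shaped: (636 − 583.875)² / 583.875 = 4.6534
  spherical: (355 − 389.25)² / 389.25 = 3.0136
  elongated: (47 − 64.875)² / 64.875 = 4.9251
χ² = 4.6534 + 3.0136 + 4.9251 = 12.5921 ≈ 12.592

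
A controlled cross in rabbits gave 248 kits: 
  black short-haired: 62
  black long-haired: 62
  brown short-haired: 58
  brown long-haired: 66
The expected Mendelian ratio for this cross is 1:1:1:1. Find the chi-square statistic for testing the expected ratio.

The 1:1:1:1 ratio has 4 parts, so with N = 248 the expected counts are:
  black short-haired: 248 × 1/4 = 62
  black long-haired: 248 × 1/4 = 62
  brown short-haired: 248 × 1/4 = 62
  brown long-haired: 248 × 1/4 = 62
χ² = Σ (O − E)² / E
  black short-haired: (62 − 62)² / 62 = 0.0000
  black long-haired: (62 − 62)² / 62 = 0.0000
  brown short-haired: (58 − 62)² / 62 = 0.2581
  brown long-haired: (66 − 62)² / 62 = 0.2581
χ² = 0.0000 + 0.0000 + 0.2581 + 0.2581 = 0.5162 ≈ 0.516

0.516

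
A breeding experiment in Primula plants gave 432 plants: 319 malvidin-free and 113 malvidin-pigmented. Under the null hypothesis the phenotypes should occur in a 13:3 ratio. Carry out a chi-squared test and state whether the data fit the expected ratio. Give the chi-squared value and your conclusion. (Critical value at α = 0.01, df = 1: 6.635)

15.559; not consistent

Expected counts for N = 432 under a 13:3 ratio (total parts = 16):
  malvidin-free: 432 × 13/16 = 351
  malvidin-pigmented: 432 × 3/16 = 81
χ² = Σ (O − E)² / E
  malvidin-free: (319 − 351)² / 351 = 2.9174
  malvidin-pigmented: (113 − 81)² / 81 = 12.6420
χ² = 2.9174 + 12.6420 = 15.5594 ≈ 15.559
Degrees of freedom = 2 − 1 = 1; critical value at α = 0.01 is 6.635.
Since 15.559 > 6.635, we reject the null hypothesis — the data do not fit the 13:3 ratio.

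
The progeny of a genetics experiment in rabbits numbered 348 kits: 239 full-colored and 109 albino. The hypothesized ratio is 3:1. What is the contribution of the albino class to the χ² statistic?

5.563

Total ratio parts = 4. Expected numbers out of 348:
  full-colored: 348 × 3/4 = 261
  albino: 348 × 1/4 = 87
Contribution of albino: (109 − 87)² / 87 = 5.5632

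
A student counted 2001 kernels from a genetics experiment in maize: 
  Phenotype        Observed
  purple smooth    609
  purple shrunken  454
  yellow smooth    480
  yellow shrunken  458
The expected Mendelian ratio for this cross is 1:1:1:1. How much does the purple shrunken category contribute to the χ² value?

Expected counts for N = 2001 under a 1:1:1:1 ratio (total parts = 4):
  purple smooth: 2001 × 1/4 = 500.25
  purple shrunken: 2001 × 1/4 = 500.25
  yellow smooth: 2001 × 1/4 = 500.25
  yellow shrunken: 2001 × 1/4 = 500.25
Contribution of purple shrunken: (454 − 500.25)² / 500.25 = 4.2760

4.276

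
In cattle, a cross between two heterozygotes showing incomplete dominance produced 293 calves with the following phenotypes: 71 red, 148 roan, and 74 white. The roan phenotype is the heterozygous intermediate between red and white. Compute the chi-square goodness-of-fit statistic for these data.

With incomplete dominance, a heterozygote × heterozygote cross gives a 1:2:1 phenotypic ratio.
Under the 1:2:1 hypothesis (Σ ratio = 4, N = 293):
  red: 293 × 1/4 = 73.25
  roan: 293 × 2/4 = 146.5
  white: 293 × 1/4 = 73.25
χ² = Σ (O − E)² / E
  red: (71 − 73.25)² / 73.25 = 0.0691
  roan: (148 − 146.5)² / 146.5 = 0.0154
  white: (74 − 73.25)² / 73.25 = 0.0077
χ² = 0.0691 + 0.0154 + 0.0077 = 0.0922 ≈ 0.092

0.092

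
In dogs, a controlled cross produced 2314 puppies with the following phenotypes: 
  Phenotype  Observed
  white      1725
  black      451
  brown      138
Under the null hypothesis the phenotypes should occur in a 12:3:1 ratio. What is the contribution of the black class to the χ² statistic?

0.676

Under the 12:3:1 hypothesis (Σ ratio = 16, N = 2314):
  white: 2314 × 12/16 = 1735.5
  black: 2314 × 3/16 = 433.875
  brown: 2314 × 1/16 = 144.625
Contribution of black: (451 − 433.875)² / 433.875 = 0.6759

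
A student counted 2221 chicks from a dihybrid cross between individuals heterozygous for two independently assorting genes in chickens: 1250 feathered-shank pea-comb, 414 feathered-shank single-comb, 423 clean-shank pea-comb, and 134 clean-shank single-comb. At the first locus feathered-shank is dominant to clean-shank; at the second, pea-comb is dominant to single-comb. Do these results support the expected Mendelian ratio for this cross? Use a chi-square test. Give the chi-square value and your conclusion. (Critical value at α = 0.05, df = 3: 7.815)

A dihybrid F₂ with independent assortment and complete dominance at both loci gives a 9:3:3:1 phenotypic ratio.
Total ratio parts = 16. Expected numbers out of 2221:
  feathered-shank pea-comb: 2221 × 9/16 = 1249.3125
  feathered-shank single-comb: 2221 × 3/16 = 416.4375
  clean-shank pea-comb: 2221 × 3/16 = 416.4375
  clean-shank single-comb: 2221 × 1/16 = 138.8125
χ² = Σ (O − E)² / E
  feathered-shank pea-comb: (1250 − 1249.3125)² / 1249.3125 = 0.0004
  feathered-shank single-comb: (414 − 416.4375)² / 416.4375 = 0.0143
  clean-shank pea-comb: (423 − 416.4375)² / 416.4375 = 0.1034
  clean-shank single-comb: (134 − 138.8125)² / 138.8125 = 0.1668
χ² = 0.0004 + 0.0143 + 0.1034 + 0.1668 = 0.2849 ≈ 0.285
Degrees of freedom = 4 − 1 = 3; critical value at α = 0.05 is 7.815.
Since 0.285 < 7.815, we fail to reject the null hypothesis — the data are consistent with the 9:3:3:1 ratio.

0.285; consistent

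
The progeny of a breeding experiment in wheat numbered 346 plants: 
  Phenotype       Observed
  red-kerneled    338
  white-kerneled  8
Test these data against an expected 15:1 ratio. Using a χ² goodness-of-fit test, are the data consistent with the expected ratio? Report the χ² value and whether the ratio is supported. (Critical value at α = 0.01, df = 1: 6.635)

Under the 15:1 hypothesis (Σ ratio = 16, N = 346):
  red-kerneled: 346 × 15/16 = 324.375
  white-kerneled: 346 × 1/16 = 21.625
χ² = Σ (O − E)² / E
  red-kerneled: (338 − 324.375)² / 324.375 = 0.5723
  white-kerneled: (8 − 21.625)² / 21.625 = 8.5845
χ² = 0.5723 + 8.5845 = 9.1568 ≈ 9.157
Degrees of freedom = 2 − 1 = 1; critical value at α = 0.01 is 6.635.
Since 9.157 > 6.635, we reject the null hypothesis — the data do not fit the 15:1 ratio.

9.157; not consistent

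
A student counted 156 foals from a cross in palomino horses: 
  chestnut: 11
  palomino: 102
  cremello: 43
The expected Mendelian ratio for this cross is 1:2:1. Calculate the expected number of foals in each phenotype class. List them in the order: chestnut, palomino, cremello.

39, 78, 39

Expected counts for N = 156 under a 1:2:1 ratio (total parts = 4):
  chestnut: 156 × 1/4 = 39
  palomino: 156 × 2/4 = 78
  cremello: 156 × 1/4 = 39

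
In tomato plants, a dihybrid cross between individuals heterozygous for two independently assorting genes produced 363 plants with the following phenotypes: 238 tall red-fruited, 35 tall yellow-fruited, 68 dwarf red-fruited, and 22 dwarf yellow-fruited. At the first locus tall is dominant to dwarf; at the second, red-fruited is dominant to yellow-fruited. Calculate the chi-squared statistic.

21.681

A dihybrid F₂ with independent assortment and complete dominance at both loci gives a 9:3:3:1 phenotypic ratio.
Expected counts for N = 363 under a 9:3:3:1 ratio (total parts = 16):
  tall red-fruited: 363 × 9/16 = 204.1875
  tall yellow-fruited: 363 × 3/16 = 68.0625
  dwarf red-fruited: 363 × 3/16 = 68.0625
  dwarf yellow-fruited: 363 × 1/16 = 22.6875
χ² = Σ (O − E)² / E
  tall red-fruited: (238 − 204.1875)² / 204.1875 = 5.5992
  tall yellow-fruited: (35 − 68.0625)² / 68.0625 = 16.0607
  dwarf red-fruited: (68 − 68.0625)² / 68.0625 = 0.0001
  dwarf yellow-fruited: (22 − 22.6875)² / 22.6875 = 0.0208
χ² = 5.5992 + 16.0607 + 0.0001 + 0.0208 = 21.6808 ≈ 21.681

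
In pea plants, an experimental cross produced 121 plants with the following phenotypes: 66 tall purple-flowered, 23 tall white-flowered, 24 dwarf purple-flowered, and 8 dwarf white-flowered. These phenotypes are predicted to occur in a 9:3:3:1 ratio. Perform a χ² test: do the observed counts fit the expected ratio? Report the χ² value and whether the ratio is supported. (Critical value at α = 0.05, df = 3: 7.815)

0.168; consistent

Under the 9:3:3:1 hypothesis (Σ ratio = 16, N = 121):
  tall purple-flowered: 121 × 9/16 = 68.0625
  tall white-flowered: 121 × 3/16 = 22.6875
  dwarf purple-flowered: 121 × 3/16 = 22.6875
  dwarf white-flowered: 121 × 1/16 = 7.5625
χ² = Σ (O − E)² / E
  tall purple-flowered: (66 − 68.0625)² / 68.0625 = 0.0625
  tall white-flowered: (23 − 22.6875)² / 22.6875 = 0.0043
  dwarf purple-flowered: (24 − 22.6875)² / 22.6875 = 0.0759
  dwarf white-flowered: (8 − 7.5625)² / 7.5625 = 0.0253
χ² = 0.0625 + 0.0043 + 0.0759 + 0.0253 = 0.168
Degrees of freedom = 4 − 1 = 3; critical value at α = 0.05 is 7.815.
Since 0.168 < 7.815, we fail to reject the null hypothesis — the data are consistent with the 9:3:3:1 ratio.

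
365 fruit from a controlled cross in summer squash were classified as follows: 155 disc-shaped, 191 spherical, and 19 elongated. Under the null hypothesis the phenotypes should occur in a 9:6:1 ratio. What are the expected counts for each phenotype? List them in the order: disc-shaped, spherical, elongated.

Total ratio parts = 16. Expected numbers out of 365:
  disc-shaped: 365 × 9/16 = 205.3125
  spherical: 365 × 6/16 = 136.875
  elongated: 365 × 1/16 = 22.8125

205.3125, 136.875, 22.8125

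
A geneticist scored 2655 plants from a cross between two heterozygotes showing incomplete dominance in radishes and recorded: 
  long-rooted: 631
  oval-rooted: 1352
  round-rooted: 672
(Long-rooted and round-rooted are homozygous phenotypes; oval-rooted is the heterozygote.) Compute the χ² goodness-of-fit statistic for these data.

2.171

With incomplete dominance, a heterozygote × heterozygote cross gives a 1:2:1 phenotypic ratio.
The 1:2:1 ratio has 4 parts, so with N = 2655 the expected counts are:
  long-rooted: 2655 × 1/4 = 663.75
  oval-rooted: 2655 × 2/4 = 1327.5
  round-rooted: 2655 × 1/4 = 663.75
χ² = Σ (O − E)² / E
  long-rooted: (631 − 663.75)² / 663.75 = 1.6159
  oval-rooted: (1352 − 1327.5)² / 1327.5 = 0.4522
  round-rooted: (672 − 663.75)² / 663.75 = 0.1025
χ² = 1.6159 + 0.4522 + 0.1025 = 2.1706 ≈ 2.171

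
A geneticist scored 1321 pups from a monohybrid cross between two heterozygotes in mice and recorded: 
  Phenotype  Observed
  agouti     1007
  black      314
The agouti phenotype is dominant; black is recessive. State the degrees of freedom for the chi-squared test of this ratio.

For a monohybrid cross between heterozygotes with complete dominance, the expected phenotypic ratio is 3:1.
A goodness-of-fit test with 2 phenotype classes has df = 2 − 1 = 1.

1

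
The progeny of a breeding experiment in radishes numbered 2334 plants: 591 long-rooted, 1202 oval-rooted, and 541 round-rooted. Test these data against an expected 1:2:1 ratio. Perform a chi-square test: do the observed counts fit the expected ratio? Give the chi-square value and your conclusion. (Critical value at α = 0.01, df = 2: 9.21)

Expected counts for N = 2334 under a 1:2:1 ratio (total parts = 4):
  long-rooted: 2334 × 1/4 = 583.5
  oval-rooted: 2334 × 2/4 = 1167
  round-rooted: 2334 × 1/4 = 583.5
χ² = Σ (O − E)² / E
  long-rooted: (591 − 583.5)² / 583.5 = 0.0964
  oval-rooted: (1202 − 1167)² / 1167 = 1.0497
  round-rooted: (541 − 583.5)² / 583.5 = 3.0955
χ² = 0.0964 + 1.0497 + 3.0955 = 4.2416 ≈ 4.242
Degrees of freedom = 3 − 1 = 2; critical value at α = 0.01 is 9.21.
Since 4.242 < 9.21, we fail to reject the null hypothesis — the data are consistent with the 1:2:1 ratio.

4.242; consistent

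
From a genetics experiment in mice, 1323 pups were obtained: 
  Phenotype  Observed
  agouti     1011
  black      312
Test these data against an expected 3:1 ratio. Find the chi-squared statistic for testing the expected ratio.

Total ratio parts = 4. Expected numbers out of 1323:
  agouti: 1323 × 3/4 = 992.25
  black: 1323 × 1/4 = 330.75
χ² = Σ (O − E)² / E
  agouti: (1011 − 992.25)² / 992.25 = 0.3543
  black: (312 − 330.75)² / 330.75 = 1.0629
χ² = 0.3543 + 1.0629 = 1.4172 ≈ 1.417

1.417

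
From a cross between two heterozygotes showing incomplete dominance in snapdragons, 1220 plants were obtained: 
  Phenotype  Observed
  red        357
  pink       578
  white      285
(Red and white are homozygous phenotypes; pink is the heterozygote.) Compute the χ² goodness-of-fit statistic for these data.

11.856

With incomplete dominance, a heterozygote × heterozygote cross gives a 1:2:1 phenotypic ratio.
Under the 1:2:1 hypothesis (Σ ratio = 4, N = 1220):
  red: 1220 × 1/4 = 305
  pink: 1220 × 2/4 = 610
  white: 1220 × 1/4 = 305
χ² = Σ (O − E)² / E
  red: (357 − 305)² / 305 = 8.8656
  pink: (578 − 610)² / 610 = 1.6787
  white: (285 − 305)² / 305 = 1.3115
χ² = 8.8656 + 1.6787 + 1.3115 = 11.8558 ≈ 11.856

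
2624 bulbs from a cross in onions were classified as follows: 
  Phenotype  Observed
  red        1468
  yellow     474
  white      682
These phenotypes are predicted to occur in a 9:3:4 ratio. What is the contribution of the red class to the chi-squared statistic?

0.043

Expected counts for N = 2624 under a 9:3:4 ratio (total parts = 16):
  red: 2624 × 9/16 = 1476
  yellow: 2624 × 3/16 = 492
  white: 2624 × 4/16 = 656
Contribution of red: (1468 − 1476)² / 1476 = 0.0434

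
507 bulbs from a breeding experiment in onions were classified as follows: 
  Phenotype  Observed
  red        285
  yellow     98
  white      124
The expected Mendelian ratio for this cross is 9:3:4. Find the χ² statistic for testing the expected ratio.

Total ratio parts = 16. Expected numbers out of 507:
  red: 507 × 9/16 = 285.1875
  yellow: 507 × 3/16 = 95.0625
  white: 507 × 4/16 = 126.75
χ² = Σ (O − E)² / E
  red: (285 − 285.1875)² / 285.1875 = 0.0001
  yellow: (98 − 95.0625)² / 95.0625 = 0.0908
  white: (124 − 126.75)² / 126.75 = 0.0597
χ² = 0.0001 + 0.0908 + 0.0597 = 0.1506 ≈ 0.151

0.151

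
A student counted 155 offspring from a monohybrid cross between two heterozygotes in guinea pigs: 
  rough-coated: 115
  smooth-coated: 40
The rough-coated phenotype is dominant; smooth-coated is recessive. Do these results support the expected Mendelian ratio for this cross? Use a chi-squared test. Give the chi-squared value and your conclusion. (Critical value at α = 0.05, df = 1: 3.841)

0.054; consistent

For a monohybrid cross between heterozygotes with complete dominance, the expected phenotypic ratio is 3:1.
Total ratio parts = 4. Expected numbers out of 155:
  rough-coated: 155 × 3/4 = 116.25
  smooth-coated: 155 × 1/4 = 38.75
χ² = Σ (O − E)² / E
  rough-coated: (115 − 116.25)² / 116.25 = 0.0134
  smooth-coated: (40 − 38.75)² / 38.75 = 0.0403
χ² = 0.0134 + 0.0403 = 0.0537 ≈ 0.054
Degrees of freedom = 2 − 1 = 1; critical value at α = 0.05 is 3.841.
Since 0.054 < 3.841, we fail to reject the null hypothesis — the data are consistent with the 3:1 ratio.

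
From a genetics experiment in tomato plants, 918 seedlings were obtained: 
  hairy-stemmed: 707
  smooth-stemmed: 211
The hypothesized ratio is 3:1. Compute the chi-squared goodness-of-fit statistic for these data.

Under the 3:1 hypothesis (Σ ratio = 4, N = 918):
  hairy-stemmed: 918 × 3/4 = 688.5
  smooth-stemmed: 918 × 1/4 = 229.5
χ² = Σ (O − E)² / E
  hairy-stemmed: (707 − 688.5)² / 688.5 = 0.4971
  smooth-stemmed: (211 − 229.5)² / 229.5 = 1.4913
χ² = 0.4971 + 1.4913 = 1.9884 ≈ 1.988

1.988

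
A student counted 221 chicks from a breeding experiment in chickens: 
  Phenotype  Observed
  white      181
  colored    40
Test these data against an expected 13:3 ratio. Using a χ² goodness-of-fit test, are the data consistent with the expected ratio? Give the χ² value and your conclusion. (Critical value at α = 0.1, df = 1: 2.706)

The 13:3 ratio has 16 parts, so with N = 221 the expected counts are:
  white: 221 × 13/16 = 179.5625
  colored: 221 × 3/16 = 41.4375
χ² = Σ (O − E)² / E
  white: (181 − 179.5625)² / 179.5625 = 0.0115
  colored: (40 − 41.4375)² / 41.4375 = 0.0499
χ² = 0.0115 + 0.0499 = 0.0614 ≈ 0.061
Degrees of freedom = 2 − 1 = 1; critical value at α = 0.1 is 2.706.
Since 0.061 < 2.706, we fail to reject the null hypothesis — the data are consistent with the 13:3 ratio.

0.061; consistent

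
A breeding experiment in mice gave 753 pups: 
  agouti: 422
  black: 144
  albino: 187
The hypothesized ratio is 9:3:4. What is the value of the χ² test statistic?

0.070

The 9:3:4 ratio has 16 parts, so with N = 753 the expected counts are:
  agouti: 753 × 9/16 = 423.5625
  black: 753 × 3/16 = 141.1875
  albino: 753 × 4/16 = 188.25
χ² = Σ (O − E)² / E
  agouti: (422 − 423.5625)² / 423.5625 = 0.0058
  black: (144 − 141.1875)² / 141.1875 = 0.0560
  albino: (187 − 188.25)² / 188.25 = 0.0083
χ² = 0.0058 + 0.0560 + 0.0083 = 0.0701 ≈ 0.070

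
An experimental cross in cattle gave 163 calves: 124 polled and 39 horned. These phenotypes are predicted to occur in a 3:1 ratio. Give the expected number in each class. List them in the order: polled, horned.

Expected counts for N = 163 under a 3:1 ratio (total parts = 4):
  polled: 163 × 3/4 = 122.25
  horned: 163 × 1/4 = 40.75

122.25, 40.75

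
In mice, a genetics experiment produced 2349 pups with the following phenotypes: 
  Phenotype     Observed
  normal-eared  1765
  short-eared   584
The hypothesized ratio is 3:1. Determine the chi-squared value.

The 3:1 ratio has 4 parts, so with N = 2349 the expected counts are:
  normal-eared: 2349 × 3/4 = 1761.75
  short-eared: 2349 × 1/4 = 587.25
χ² = Σ (O − E)² / E
  normal-eared: (1765 − 1761.75)² / 1761.75 = 0.0060
  short-eared: (584 − 587.25)² / 587.25 = 0.0180
χ² = 0.0060 + 0.0180 = 0.024

0.024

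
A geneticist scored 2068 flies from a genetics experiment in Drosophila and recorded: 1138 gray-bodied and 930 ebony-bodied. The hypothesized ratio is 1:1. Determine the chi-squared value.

Expected counts for N = 2068 under a 1:1 ratio (total parts = 2):
  gray-bodied: 2068 × 1/2 = 1034
  ebony-bodied: 2068 × 1/2 = 1034
χ² = Σ (O − E)² / E
  gray-bodied: (1138 − 1034)² / 1034 = 10.4603
  ebony-bodied: (930 − 1034)² / 1034 = 10.4603
χ² = 10.4603 + 10.4603 = 20.9206 ≈ 20.921

20.921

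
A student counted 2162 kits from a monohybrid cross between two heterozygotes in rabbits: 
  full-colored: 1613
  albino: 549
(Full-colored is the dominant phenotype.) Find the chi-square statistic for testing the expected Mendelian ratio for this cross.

0.178

For a monohybrid cross between heterozygotes with complete dominance, the expected phenotypic ratio is 3:1.
Under the 3:1 hypothesis (Σ ratio = 4, N = 2162):
  full-colored: 2162 × 3/4 = 1621.5
  albino: 2162 × 1/4 = 540.5
χ² = Σ (O − E)² / E
  full-colored: (1613 − 1621.5)² / 1621.5 = 0.0446
  albino: (549 − 540.5)² / 540.5 = 0.1337
χ² = 0.0446 + 0.1337 = 0.1783 ≈ 0.178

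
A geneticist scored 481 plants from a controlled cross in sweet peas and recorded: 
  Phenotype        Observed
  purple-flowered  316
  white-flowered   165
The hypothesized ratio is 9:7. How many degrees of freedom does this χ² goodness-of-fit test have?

1

A goodness-of-fit test with 2 phenotype classes has df = 2 − 1 = 1.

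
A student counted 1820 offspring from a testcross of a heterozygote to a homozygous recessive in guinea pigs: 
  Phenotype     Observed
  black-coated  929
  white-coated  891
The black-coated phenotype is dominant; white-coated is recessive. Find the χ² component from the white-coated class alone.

A testcross of a heterozygote (Aa × aa) gives a 1:1 phenotypic ratio.
Total ratio parts = 2. Expected numbers out of 1820:
  black-coated: 1820 × 1/2 = 910
  white-coated: 1820 × 1/2 = 910
Contribution of white-coated: (891 − 910)² / 910 = 0.3967

0.397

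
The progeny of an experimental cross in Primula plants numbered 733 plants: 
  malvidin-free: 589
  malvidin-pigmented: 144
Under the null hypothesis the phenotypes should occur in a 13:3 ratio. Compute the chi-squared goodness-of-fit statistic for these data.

Under the 13:3 hypothesis (Σ ratio = 16, N = 733):
  malvidin-free: 733 × 13/16 = 595.5625
  malvidin-pigmented: 733 × 3/16 = 137.4375
χ² = Σ (O − E)² / E
  malvidin-free: (589 − 595.5625)² / 595.5625 = 0.0723
  malvidin-pigmented: (144 − 137.4375)² / 137.4375 = 0.3134
χ² = 0.0723 + 0.3134 = 0.3857 ≈ 0.386

0.386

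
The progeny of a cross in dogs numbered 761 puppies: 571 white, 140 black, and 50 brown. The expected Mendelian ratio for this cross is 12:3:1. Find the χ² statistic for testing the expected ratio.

0.176

Expected counts for N = 761 under a 12:3:1 ratio (total parts = 16):
  white: 761 × 12/16 = 570.75
  black: 761 × 3/16 = 142.6875
  brown: 761 × 1/16 = 47.5625
χ² = Σ (O − E)² / E
  white: (571 − 570.75)² / 570.75 = 0.0001
  black: (140 − 142.6875)² / 142.6875 = 0.0506
  brown: (50 − 47.5625)² / 47.5625 = 0.1249
χ² = 0.0001 + 0.0506 + 0.1249 = 0.1756 ≈ 0.176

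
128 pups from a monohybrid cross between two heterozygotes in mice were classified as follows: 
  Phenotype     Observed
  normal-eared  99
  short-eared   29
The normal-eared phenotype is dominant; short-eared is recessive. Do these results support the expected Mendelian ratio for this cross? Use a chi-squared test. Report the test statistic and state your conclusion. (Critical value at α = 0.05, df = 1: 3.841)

For a monohybrid cross between heterozygotes with complete dominance, the expected phenotypic ratio is 3:1.
Total ratio parts = 4. Expected numbers out of 128:
  normal-eared: 128 × 3/4 = 96
  short-eared: 128 × 1/4 = 32
χ² = Σ (O − E)² / E
  normal-eared: (99 − 96)² / 96 = 0.0938
  short-eared: (29 − 32)² / 32 = 0.2812
χ² = 0.0938 + 0.2812 = 0.375
Degrees of freedom = 2 − 1 = 1; critical value at α = 0.05 is 3.841.
Since 0.375 < 3.841, we fail to reject the null hypothesis — the data are consistent with the 3:1 ratio.

0.375; consistent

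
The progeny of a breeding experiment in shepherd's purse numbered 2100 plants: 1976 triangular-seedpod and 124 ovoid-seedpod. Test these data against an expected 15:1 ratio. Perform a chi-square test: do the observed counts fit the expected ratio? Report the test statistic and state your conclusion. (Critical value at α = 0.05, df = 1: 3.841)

0.427; consistent

Expected counts for N = 2100 under a 15:1 ratio (total parts = 16):
  triangular-seedpod: 2100 × 15/16 = 1968.75
  ovoid-seedpod: 2100 × 1/16 = 131.25
χ² = Σ (O − E)² / E
  triangular-seedpod: (1976 − 1968.75)² / 1968.75 = 0.0267
  ovoid-seedpod: (124 − 131.25)² / 131.25 = 0.4005
χ² = 0.0267 + 0.4005 = 0.4272 ≈ 0.427
Degrees of freedom = 2 − 1 = 1; critical value at α = 0.05 is 3.841.
Since 0.427 < 3.841, we fail to reject the null hypothesis — the data are consistent with the 15:1 ratio.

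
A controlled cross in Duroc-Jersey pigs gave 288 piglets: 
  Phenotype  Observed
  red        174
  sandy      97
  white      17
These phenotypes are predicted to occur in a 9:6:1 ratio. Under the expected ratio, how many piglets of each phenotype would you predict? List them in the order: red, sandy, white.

162, 108, 18

Expected counts for N = 288 under a 9:6:1 ratio (total parts = 16):
  red: 288 × 9/16 = 162
  sandy: 288 × 6/16 = 108
  white: 288 × 1/16 = 18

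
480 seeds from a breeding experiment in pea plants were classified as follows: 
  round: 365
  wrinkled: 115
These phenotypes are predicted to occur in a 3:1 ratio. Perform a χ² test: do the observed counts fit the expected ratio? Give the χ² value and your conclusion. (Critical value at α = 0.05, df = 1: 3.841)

The 3:1 ratio has 4 parts, so with N = 480 the expected counts are:
  round: 480 × 3/4 = 360
  wrinkled: 480 × 1/4 = 120
χ² = Σ (O − E)² / E
  round: (365 − 360)² / 360 = 0.0694
  wrinkled: (115 − 120)² / 120 = 0.2083
χ² = 0.0694 + 0.2083 = 0.2777 ≈ 0.278
Degrees of freedom = 2 − 1 = 1; critical value at α = 0.05 is 3.841.
Since 0.278 < 3.841, we fail to reject the null hypothesis — the data are consistent with the 3:1 ratio.

0.278; consistent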